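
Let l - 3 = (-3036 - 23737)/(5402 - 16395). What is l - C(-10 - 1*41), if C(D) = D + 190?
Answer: -1468275/10993 ≈ -133.56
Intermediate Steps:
l = 59752/10993 (l = 3 + (-3036 - 23737)/(5402 - 16395) = 3 - 26773/(-10993) = 3 - 26773*(-1/10993) = 3 + 26773/10993 = 59752/10993 ≈ 5.4355)
C(D) = 190 + D
l - C(-10 - 1*41) = 59752/10993 - (190 + (-10 - 1*41)) = 59752/10993 - (190 + (-10 - 41)) = 59752/10993 - (190 - 51) = 59752/10993 - 1*139 = 59752/10993 - 139 = -1468275/10993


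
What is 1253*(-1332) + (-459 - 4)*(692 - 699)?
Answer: -1665755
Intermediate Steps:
1253*(-1332) + (-459 - 4)*(692 - 699) = -1668996 - 463*(-7) = -1668996 + 3241 = -1665755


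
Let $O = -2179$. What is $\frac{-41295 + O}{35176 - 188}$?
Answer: $- \frac{21737}{17494} \approx -1.2425$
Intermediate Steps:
$\frac{-41295 + O}{35176 - 188} = \frac{-41295 - 2179}{35176 - 188} = - \frac{43474}{34988} = \left(-43474\right) \frac{1}{34988} = - \frac{21737}{17494}$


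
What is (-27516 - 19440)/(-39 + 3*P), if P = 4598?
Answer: -2236/655 ≈ -3.4137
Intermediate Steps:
(-27516 - 19440)/(-39 + 3*P) = (-27516 - 19440)/(-39 + 3*4598) = -46956/(-39 + 13794) = -46956/13755 = -46956*1/13755 = -2236/655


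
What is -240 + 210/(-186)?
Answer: -7475/31 ≈ -241.13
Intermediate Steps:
-240 + 210/(-186) = -240 + 210*(-1/186) = -240 - 35/31 = -7475/31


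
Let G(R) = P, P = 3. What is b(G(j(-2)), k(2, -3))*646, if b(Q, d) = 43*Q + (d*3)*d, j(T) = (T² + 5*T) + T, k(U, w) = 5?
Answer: 131784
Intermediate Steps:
j(T) = T² + 6*T
G(R) = 3
b(Q, d) = 3*d² + 43*Q (b(Q, d) = 43*Q + (3*d)*d = 43*Q + 3*d² = 3*d² + 43*Q)
b(G(j(-2)), k(2, -3))*646 = (3*5² + 43*3)*646 = (3*25 + 129)*646 = (75 + 129)*646 = 204*646 = 131784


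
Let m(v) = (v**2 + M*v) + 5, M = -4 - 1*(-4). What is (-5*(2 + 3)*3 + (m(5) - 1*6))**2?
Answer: 2601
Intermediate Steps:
M = 0 (M = -4 + 4 = 0)
m(v) = 5 + v**2 (m(v) = (v**2 + 0*v) + 5 = (v**2 + 0) + 5 = v**2 + 5 = 5 + v**2)
(-5*(2 + 3)*3 + (m(5) - 1*6))**2 = (-5*(2 + 3)*3 + ((5 + 5**2) - 1*6))**2 = (-5*5*3 + ((5 + 25) - 6))**2 = (-25*3 + (30 - 6))**2 = (-75 + 24)**2 = (-51)**2 = 2601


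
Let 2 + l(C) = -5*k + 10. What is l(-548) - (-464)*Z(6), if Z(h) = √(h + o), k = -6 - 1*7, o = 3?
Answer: 1465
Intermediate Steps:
k = -13 (k = -6 - 7 = -13)
l(C) = 73 (l(C) = -2 + (-5*(-13) + 10) = -2 + (65 + 10) = -2 + 75 = 73)
Z(h) = √(3 + h) (Z(h) = √(h + 3) = √(3 + h))
l(-548) - (-464)*Z(6) = 73 - (-464)*√(3 + 6) = 73 - (-464)*√9 = 73 - (-464)*3 = 73 - 1*(-1392) = 73 + 1392 = 1465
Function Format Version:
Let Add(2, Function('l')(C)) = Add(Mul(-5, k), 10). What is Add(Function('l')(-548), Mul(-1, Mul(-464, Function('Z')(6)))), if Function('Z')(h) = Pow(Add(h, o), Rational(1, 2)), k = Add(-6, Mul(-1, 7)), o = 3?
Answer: 1465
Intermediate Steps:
k = -13 (k = Add(-6, -7) = -13)
Function('l')(C) = 73 (Function('l')(C) = Add(-2, Add(Mul(-5, -13), 10)) = Add(-2, Add(65, 10)) = Add(-2, 75) = 73)
Function('Z')(h) = Pow(Add(3, h), Rational(1, 2)) (Function('Z')(h) = Pow(Add(h, 3), Rational(1, 2)) = Pow(Add(3, h), Rational(1, 2)))
Add(Function('l')(-548), Mul(-1, Mul(-464, Function('Z')(6)))) = Add(73, Mul(-1, Mul(-464, Pow(Add(3, 6), Rational(1, 2))))) = Add(73, Mul(-1, Mul(-464, Pow(9, Rational(1, 2))))) = Add(73, Mul(-1, Mul(-464, 3))) = Add(73, Mul(-1, -1392)) = Add(73, 1392) = 1465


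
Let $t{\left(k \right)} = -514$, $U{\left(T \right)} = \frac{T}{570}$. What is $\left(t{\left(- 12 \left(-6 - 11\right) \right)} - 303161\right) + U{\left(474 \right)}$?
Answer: $- \frac{28849046}{95} \approx -3.0367 \cdot 10^{5}$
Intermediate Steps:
$U{\left(T \right)} = \frac{T}{570}$ ($U{\left(T \right)} = T \frac{1}{570} = \frac{T}{570}$)
$\left(t{\left(- 12 \left(-6 - 11\right) \right)} - 303161\right) + U{\left(474 \right)} = \left(-514 - 303161\right) + \frac{1}{570} \cdot 474 = -303675 + \frac{79}{95} = - \frac{28849046}{95}$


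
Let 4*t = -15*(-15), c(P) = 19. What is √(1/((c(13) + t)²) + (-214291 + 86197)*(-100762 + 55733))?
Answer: √522581560120342/301 ≈ 75947.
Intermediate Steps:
t = 225/4 (t = (-15*(-15))/4 = (¼)*225 = 225/4 ≈ 56.250)
√(1/((c(13) + t)²) + (-214291 + 86197)*(-100762 + 55733)) = √(1/((19 + 225/4)²) + (-214291 + 86197)*(-100762 + 55733)) = √(1/((301/4)²) - 128094*(-45029)) = √(1/(90601/16) + 5767944726) = √(16/90601 + 5767944726) = √(522581560120342/90601) = √522581560120342/301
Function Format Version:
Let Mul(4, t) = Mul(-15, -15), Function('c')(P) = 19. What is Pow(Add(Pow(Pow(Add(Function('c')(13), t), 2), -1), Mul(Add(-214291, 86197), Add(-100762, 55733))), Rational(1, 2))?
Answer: Mul(Rational(1, 301), Pow(522581560120342, Rational(1, 2))) ≈ 75947.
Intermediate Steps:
t = Rational(225, 4) (t = Mul(Rational(1, 4), Mul(-15, -15)) = Mul(Rational(1, 4), 225) = Rational(225, 4) ≈ 56.250)
Pow(Add(Pow(Pow(Add(Function('c')(13), t), 2), -1), Mul(Add(-214291, 86197), Add(-100762, 55733))), Rational(1, 2)) = Pow(Add(Pow(Pow(Add(19, Rational(225, 4)), 2), -1), Mul(Add(-214291, 86197), Add(-100762, 55733))), Rational(1, 2)) = Pow(Add(Pow(Pow(Rational(301, 4), 2), -1), Mul(-128094, -45029)), Rational(1, 2)) = Pow(Add(Pow(Rational(90601, 16), -1), 5767944726), Rational(1, 2)) = Pow(Add(Rational(16, 90601), 5767944726), Rational(1, 2)) = Pow(Rational(522581560120342, 90601), Rational(1, 2)) = Mul(Rational(1, 301), Pow(522581560120342, Rational(1, 2)))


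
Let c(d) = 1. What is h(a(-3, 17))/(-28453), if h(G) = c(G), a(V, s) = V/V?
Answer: -1/28453 ≈ -3.5146e-5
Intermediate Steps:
a(V, s) = 1
h(G) = 1
h(a(-3, 17))/(-28453) = 1/(-28453) = 1*(-1/28453) = -1/28453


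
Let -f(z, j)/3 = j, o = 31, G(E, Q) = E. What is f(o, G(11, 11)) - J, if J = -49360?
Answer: 49327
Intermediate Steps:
f(z, j) = -3*j
f(o, G(11, 11)) - J = -3*11 - 1*(-49360) = -33 + 49360 = 49327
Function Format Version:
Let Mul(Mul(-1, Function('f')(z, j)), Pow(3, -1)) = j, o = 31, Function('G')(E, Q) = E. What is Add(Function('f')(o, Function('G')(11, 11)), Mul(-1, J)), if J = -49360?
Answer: 49327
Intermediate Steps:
Function('f')(z, j) = Mul(-3, j)
Add(Function('f')(o, Function('G')(11, 11)), Mul(-1, J)) = Add(Mul(-3, 11), Mul(-1, -49360)) = Add(-33, 49360) = 49327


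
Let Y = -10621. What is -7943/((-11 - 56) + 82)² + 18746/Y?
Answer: -6813881/183825 ≈ -37.067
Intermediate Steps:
-7943/((-11 - 56) + 82)² + 18746/Y = -7943/((-11 - 56) + 82)² + 18746/(-10621) = -7943/(-67 + 82)² + 18746*(-1/10621) = -7943/(15²) - 1442/817 = -7943/225 - 1442/817 = -6813881/183825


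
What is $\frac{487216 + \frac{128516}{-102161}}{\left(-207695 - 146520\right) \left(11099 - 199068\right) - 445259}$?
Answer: $\frac{4147862105}{566831744649853} \approx 7.3176 \cdot 10^{-6}$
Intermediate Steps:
$\frac{487216 + \frac{128516}{-102161}}{\left(-207695 - 146520\right) \left(11099 - 199068\right) - 445259} = \frac{487216 + 128516 \left(- \frac{1}{102161}\right)}{\left(-207695 - 146520\right) \left(-187969\right) - 445259} = \frac{487216 - \frac{128516}{102161}}{\left(-207695 - 146520\right) \left(-187969\right) - 445259} = \frac{49774345260}{102161 \left(\left(-354215\right) \left(-187969\right) - 445259\right)} = \frac{49774345260}{102161 \left(66581439335 - 445259\right)} = \frac{49774345260}{102161 \cdot 66580994076} = \frac{49774345260}{102161} \cdot \frac{1}{66580994076} = \frac{4147862105}{566831744649853}$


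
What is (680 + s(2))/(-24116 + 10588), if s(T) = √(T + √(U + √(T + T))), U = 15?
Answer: -85/1691 - √(2 + √17)/13528 ≈ -0.050449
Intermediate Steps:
s(T) = √(T + √(15 + √2*√T)) (s(T) = √(T + √(15 + √(T + T))) = √(T + √(15 + √(2*T))) = √(T + √(15 + √2*√T)))
(680 + s(2))/(-24116 + 10588) = (680 + √(2 + √(15 + √2*√2)))/(-24116 + 10588) = (680 + √(2 + √(15 + 2)))/(-13528) = (680 + √(2 + √17))*(-1/13528) = -85/1691 - √(2 + √17)/13528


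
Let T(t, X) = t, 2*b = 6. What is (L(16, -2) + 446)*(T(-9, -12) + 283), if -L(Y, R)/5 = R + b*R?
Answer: 133164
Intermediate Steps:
b = 3 (b = (1/2)*6 = 3)
L(Y, R) = -20*R (L(Y, R) = -5*(R + 3*R) = -20*R)
(L(16, -2) + 446)*(T(-9, -12) + 283) = (-20*(-2) + 446)*(-9 + 283) = (40 + 446)*274 = 486*274 = 133164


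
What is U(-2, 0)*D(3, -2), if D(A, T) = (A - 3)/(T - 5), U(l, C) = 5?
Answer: 0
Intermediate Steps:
D(A, T) = (-3 + A)/(-5 + T)
U(-2, 0)*D(3, -2) = 5*((-3 + 3)/(-5 - 2)) = 5*(0/(-7)) = 5*(-⅐*0) = 5*0 = 0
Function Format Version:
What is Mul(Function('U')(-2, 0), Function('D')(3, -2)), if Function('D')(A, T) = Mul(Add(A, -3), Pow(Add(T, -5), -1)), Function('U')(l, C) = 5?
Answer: 0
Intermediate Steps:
Function('D')(A, T) = Mul(Pow(Add(-5, T), -1), Add(-3, A)) (Function('D')(A, T) = Mul(Add(-3, A), Pow(Add(-5, T), -1)) = Mul(Pow(Add(-5, T), -1), Add(-3, A)))
Mul(Function('U')(-2, 0), Function('D')(3, -2)) = Mul(5, Mul(Pow(Add(-5, -2), -1), Add(-3, 3))) = Mul(5, Mul(Pow(-7, -1), 0)) = Mul(5, Mul(Rational(-1, 7), 0)) = Mul(5, 0) = 0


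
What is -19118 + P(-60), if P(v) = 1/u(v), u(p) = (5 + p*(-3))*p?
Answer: -212209801/11100 ≈ -19118.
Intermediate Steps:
u(p) = p*(5 - 3*p) (u(p) = (5 - 3*p)*p = p*(5 - 3*p))
P(v) = 1/(v*(5 - 3*v))
-19118 + P(-60) = -19118 - 1/(-60*(-5 + 3*(-60))) = -19118 - 1*(-1/60)/(-5 - 180) = -19118 - 1*(-1/60)/(-185) = -19118 - 1*(-1/60)*(-1/185) = -19118 - 1/11100 = -212209801/11100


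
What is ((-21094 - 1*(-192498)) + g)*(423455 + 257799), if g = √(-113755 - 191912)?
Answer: 116769660616 + 2043762*I*√33963 ≈ 1.1677e+11 + 3.7665e+8*I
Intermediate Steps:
g = 3*I*√33963 (g = √(-305667) = 3*I*√33963 ≈ 552.87*I)
((-21094 - 1*(-192498)) + g)*(423455 + 257799) = ((-21094 - 1*(-192498)) + 3*I*√33963)*(423455 + 257799) = ((-21094 + 192498) + 3*I*√33963)*681254 = (171404 + 3*I*√33963)*681254 = 116769660616 + 2043762*I*√33963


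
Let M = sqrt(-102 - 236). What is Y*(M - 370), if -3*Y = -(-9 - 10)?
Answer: 7030/3 - 247*I*sqrt(2)/3 ≈ 2343.3 - 116.44*I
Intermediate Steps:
M = 13*I*sqrt(2) (M = sqrt(-338) = 13*I*sqrt(2) ≈ 18.385*I)
Y = -19/3 (Y = -(-1)*(-9 - 10)/3 = -(-1)*(-19)/3 = -1/3*19 = -19/3 ≈ -6.3333)
Y*(M - 370) = -19*(13*I*sqrt(2) - 370)/3 = -19*(-370 + 13*I*sqrt(2))/3 = 7030/3 - 247*I*sqrt(2)/3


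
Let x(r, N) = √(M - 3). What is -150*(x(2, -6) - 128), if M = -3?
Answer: 19200 - 150*I*√6 ≈ 19200.0 - 367.42*I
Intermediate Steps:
x(r, N) = I*√6 (x(r, N) = √(-3 - 3) = √(-6) = I*√6)
-150*(x(2, -6) - 128) = -150*(I*√6 - 128) = -150*(-128 + I*√6) = 19200 - 150*I*√6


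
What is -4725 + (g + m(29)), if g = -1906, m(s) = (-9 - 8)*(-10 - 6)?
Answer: -6359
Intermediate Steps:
m(s) = 272 (m(s) = -17*(-16) = 272)
-4725 + (g + m(29)) = -4725 + (-1906 + 272) = -4725 - 1634 = -6359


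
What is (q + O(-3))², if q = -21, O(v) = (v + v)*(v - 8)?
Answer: 2025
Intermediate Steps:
O(v) = 2*v*(-8 + v) (O(v) = (2*v)*(-8 + v) = 2*v*(-8 + v))
(q + O(-3))² = (-21 + 2*(-3)*(-8 - 3))² = (-21 + 2*(-3)*(-11))² = (-21 + 66)² = 45² = 2025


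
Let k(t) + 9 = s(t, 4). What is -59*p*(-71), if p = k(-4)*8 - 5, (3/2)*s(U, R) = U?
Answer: -1235755/3 ≈ -4.1192e+5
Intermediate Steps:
s(U, R) = 2*U/3
k(t) = -9 + 2*t/3
p = -295/3 (p = (-9 + (⅔)*(-4))*8 - 5 = (-9 - 8/3)*8 - 5 = -35/3*8 - 5 = -280/3 - 5 = -295/3 ≈ -98.333)
-59*p*(-71) = -59*(-295/3)*(-71) = (17405/3)*(-71) = -1235755/3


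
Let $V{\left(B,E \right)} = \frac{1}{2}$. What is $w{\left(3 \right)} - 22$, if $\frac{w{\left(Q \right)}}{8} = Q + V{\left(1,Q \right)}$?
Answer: $6$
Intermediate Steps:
$V{\left(B,E \right)} = \frac{1}{2}$
$w{\left(Q \right)} = 4 + 8 Q$ ($w{\left(Q \right)} = 8 \left(Q + \frac{1}{2}\right) = 8 \left(\frac{1}{2} + Q\right) = 4 + 8 Q$)
$w{\left(3 \right)} - 22 = \left(4 + 8 \cdot 3\right) - 22 = \left(4 + 24\right) - 22 = 28 - 22 = 6$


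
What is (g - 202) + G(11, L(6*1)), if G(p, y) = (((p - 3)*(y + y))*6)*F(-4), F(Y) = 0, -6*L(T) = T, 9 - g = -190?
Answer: -3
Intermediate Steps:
g = 199 (g = 9 - 1*(-190) = 9 + 190 = 199)
L(T) = -T/6
G(p, y) = 0 (G(p, y) = (((p - 3)*(y + y))*6)*0 = (((-3 + p)*(2*y))*6)*0 = ((2*y*(-3 + p))*6)*0 = (12*y*(-3 + p))*0 = 0)
(g - 202) + G(11, L(6*1)) = (199 - 202) + 0 = -3 + 0 = -3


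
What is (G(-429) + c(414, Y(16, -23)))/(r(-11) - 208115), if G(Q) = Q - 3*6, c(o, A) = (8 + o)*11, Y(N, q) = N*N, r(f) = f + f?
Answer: -4195/208137 ≈ -0.020155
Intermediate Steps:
r(f) = 2*f
Y(N, q) = N²
c(o, A) = 88 + 11*o
G(Q) = -18 + Q (G(Q) = Q - 18 = -18 + Q)
(G(-429) + c(414, Y(16, -23)))/(r(-11) - 208115) = ((-18 - 429) + (88 + 11*414))/(2*(-11) - 208115) = (-447 + (88 + 4554))/(-22 - 208115) = (-447 + 4642)/(-208137) = 4195*(-1/208137) = -4195/208137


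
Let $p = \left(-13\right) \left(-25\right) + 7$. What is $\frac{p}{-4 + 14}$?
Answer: $\frac{166}{5} \approx 33.2$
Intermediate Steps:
$p = 332$ ($p = 325 + 7 = 332$)
$\frac{p}{-4 + 14} = \frac{1}{-4 + 14} \cdot 332 = \frac{1}{10} \cdot 332 = \frac{166}{5}$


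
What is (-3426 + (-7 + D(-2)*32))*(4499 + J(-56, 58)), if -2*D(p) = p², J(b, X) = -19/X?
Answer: -912447731/58 ≈ -1.5732e+7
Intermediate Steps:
D(p) = -p²/2
(-3426 + (-7 + D(-2)*32))*(4499 + J(-56, 58)) = (-3426 + (-7 - ½*(-2)²*32))*(4499 - 19/58) = (-3426 + (-7 - ½*4*32))*(4499 - 19*1/58) = (-3426 + (-7 - 2*32))*(4499 - 19/58) = (-3426 + (-7 - 64))*(260923/58) = (-3426 - 71)*(260923/58) = -3497*260923/58 = -912447731/58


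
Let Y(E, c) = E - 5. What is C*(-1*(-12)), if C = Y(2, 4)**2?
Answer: 108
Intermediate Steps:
Y(E, c) = -5 + E
C = 9 (C = (-5 + 2)**2 = (-3)**2 = 9)
C*(-1*(-12)) = 9*(-1*(-12)) = 9*12 = 108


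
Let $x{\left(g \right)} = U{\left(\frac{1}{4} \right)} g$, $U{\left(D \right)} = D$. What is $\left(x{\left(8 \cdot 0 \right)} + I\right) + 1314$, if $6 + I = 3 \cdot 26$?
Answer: $1386$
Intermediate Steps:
$x{\left(g \right)} = \frac{g}{4}$
$I = 72$ ($I = -6 + 3 \cdot 26 = -6 + 78 = 72$)
$\left(x{\left(8 \cdot 0 \right)} + I\right) + 1314 = \left(\frac{8 \cdot 0}{4} + 72\right) + 1314 = \left(\frac{1}{4} \cdot 0 + 72\right) + 1314 = \left(0 + 72\right) + 1314 = 72 + 1314 = 1386$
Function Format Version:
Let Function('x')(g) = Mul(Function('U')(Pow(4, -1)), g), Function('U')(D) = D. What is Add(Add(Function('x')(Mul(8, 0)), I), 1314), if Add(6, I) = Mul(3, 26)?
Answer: 1386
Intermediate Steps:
Function('x')(g) = Mul(Rational(1, 4), g) (Function('x')(g) = Mul(Pow(4, -1), g) = Mul(Rational(1, 4), g))
I = 72 (I = Add(-6, Mul(3, 26)) = Add(-6, 78) = 72)
Add(Add(Function('x')(Mul(8, 0)), I), 1314) = Add(Add(Mul(Rational(1, 4), Mul(8, 0)), 72), 1314) = Add(Add(Mul(Rational(1, 4), 0), 72), 1314) = Add(Add(0, 72), 1314) = Add(72, 1314) = 1386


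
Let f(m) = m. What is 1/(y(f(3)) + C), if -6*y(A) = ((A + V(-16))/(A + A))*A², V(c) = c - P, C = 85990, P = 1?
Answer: 2/171987 ≈ 1.1629e-5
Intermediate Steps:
V(c) = -1 + c (V(c) = c - 1*1 = c - 1 = -1 + c)
y(A) = -A*(-17 + A)/12 (y(A) = -(A + (-1 - 16))/(A + A)*A²/6 = -(A - 17)/((2*A))*A²/6 = -(-17 + A)*(1/(2*A))*A²/6 = -(-17 + A)/(2*A)*A²/6 = -A*(-17 + A)/12)
1/(y(f(3)) + C) = 1/((1/12)*3*(17 - 1*3) + 85990) = 1/((1/12)*3*(17 - 3) + 85990) = 1/((1/12)*3*14 + 85990) = 1/(7/2 + 85990) = 1/(171987/2) = 2/171987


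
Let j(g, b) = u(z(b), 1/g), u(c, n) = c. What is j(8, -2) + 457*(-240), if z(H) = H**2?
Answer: -109676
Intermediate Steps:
j(g, b) = b**2
j(8, -2) + 457*(-240) = (-2)**2 + 457*(-240) = 4 - 109680 = -109676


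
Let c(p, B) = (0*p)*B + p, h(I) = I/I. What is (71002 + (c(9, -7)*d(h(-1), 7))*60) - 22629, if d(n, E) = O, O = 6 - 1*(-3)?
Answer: 53233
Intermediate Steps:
h(I) = 1
c(p, B) = p (c(p, B) = 0*B + p = 0 + p = p)
O = 9 (O = 6 + 3 = 9)
d(n, E) = 9
(71002 + (c(9, -7)*d(h(-1), 7))*60) - 22629 = (71002 + (9*9)*60) - 22629 = (71002 + 81*60) - 22629 = (71002 + 4860) - 22629 = 75862 - 22629 = 53233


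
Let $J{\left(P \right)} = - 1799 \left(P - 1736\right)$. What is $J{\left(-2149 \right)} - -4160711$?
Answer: $11149826$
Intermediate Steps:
$J{\left(P \right)} = 3123064 - 1799 P$ ($J{\left(P \right)} = - 1799 \left(-1736 + P\right) = 3123064 - 1799 P$)
$J{\left(-2149 \right)} - -4160711 = \left(3123064 - -3866051\right) - -4160711 = \left(3123064 + 3866051\right) + 4160711 = 6989115 + 4160711 = 11149826$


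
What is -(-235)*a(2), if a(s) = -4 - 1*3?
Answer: -1645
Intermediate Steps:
a(s) = -7 (a(s) = -4 - 3 = -7)
-(-235)*a(2) = -(-235)*(-7) = -1*1645 = -1645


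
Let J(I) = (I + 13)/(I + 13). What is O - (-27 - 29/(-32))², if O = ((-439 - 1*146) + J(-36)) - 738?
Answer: -2050953/1024 ≈ -2002.9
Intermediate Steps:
J(I) = 1 (J(I) = (13 + I)/(13 + I) = 1)
O = -1322 (O = ((-439 - 1*146) + 1) - 738 = ((-439 - 146) + 1) - 738 = (-585 + 1) - 738 = -584 - 738 = -1322)
O - (-27 - 29/(-32))² = -1322 - (-27 - 29/(-32))² = -1322 - (-27 - 29*(-1/32))² = -1322 - (-27 + 29/32)² = -1322 - (-835/32)² = -1322 - 1*697225/1024 = -1322 - 697225/1024 = -2050953/1024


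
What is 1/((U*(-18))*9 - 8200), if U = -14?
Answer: -1/5932 ≈ -0.00016858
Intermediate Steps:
1/((U*(-18))*9 - 8200) = 1/(-14*(-18)*9 - 8200) = 1/(252*9 - 8200) = 1/(2268 - 8200) = 1/(-5932) = -1/5932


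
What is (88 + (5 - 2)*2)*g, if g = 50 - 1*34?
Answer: 1504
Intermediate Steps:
g = 16 (g = 50 - 34 = 16)
(88 + (5 - 2)*2)*g = (88 + (5 - 2)*2)*16 = (88 + 3*2)*16 = (88 + 6)*16 = 94*16 = 1504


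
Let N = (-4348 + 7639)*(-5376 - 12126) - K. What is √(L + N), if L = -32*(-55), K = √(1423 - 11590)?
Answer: √(-57597322 - I*√10167) ≈ 0.e-2 - 7589.3*I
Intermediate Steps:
K = I*√10167 (K = √(-10167) = I*√10167 ≈ 100.83*I)
L = 1760
N = -57599082 - I*√10167 (N = (-4348 + 7639)*(-5376 - 12126) - I*√10167 = 3291*(-17502) - I*√10167 = -57599082 - I*√10167 ≈ -5.7599e+7 - 100.83*I)
√(L + N) = √(1760 + (-57599082 - I*√10167)) = √(-57597322 - I*√10167)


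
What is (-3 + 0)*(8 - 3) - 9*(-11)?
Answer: 84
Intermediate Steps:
(-3 + 0)*(8 - 3) - 9*(-11) = -3*5 + 99 = -15 + 99 = 84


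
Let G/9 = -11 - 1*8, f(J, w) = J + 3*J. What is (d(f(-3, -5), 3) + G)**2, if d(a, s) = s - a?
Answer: 24336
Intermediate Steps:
f(J, w) = 4*J
G = -171 (G = 9*(-11 - 1*8) = 9*(-11 - 8) = 9*(-19) = -171)
(d(f(-3, -5), 3) + G)**2 = ((3 - 4*(-3)) - 171)**2 = ((3 - 1*(-12)) - 171)**2 = ((3 + 12) - 171)**2 = (15 - 171)**2 = (-156)**2 = 24336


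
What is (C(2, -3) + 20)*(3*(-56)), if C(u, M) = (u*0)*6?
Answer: -3360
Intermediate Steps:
C(u, M) = 0 (C(u, M) = 0*6 = 0)
(C(2, -3) + 20)*(3*(-56)) = (0 + 20)*(3*(-56)) = 20*(-168) = -3360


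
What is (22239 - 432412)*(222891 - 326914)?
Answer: 42667425979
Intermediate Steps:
(22239 - 432412)*(222891 - 326914) = -410173*(-104023) = 42667425979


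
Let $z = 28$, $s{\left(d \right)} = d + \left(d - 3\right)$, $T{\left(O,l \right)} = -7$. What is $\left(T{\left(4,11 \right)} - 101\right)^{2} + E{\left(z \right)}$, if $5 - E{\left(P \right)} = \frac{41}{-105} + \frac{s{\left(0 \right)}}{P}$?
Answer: $\frac{4901189}{420} \approx 11670.0$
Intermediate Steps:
$s{\left(d \right)} = -3 + 2 d$ ($s{\left(d \right)} = d + \left(-3 + d\right) = -3 + 2 d$)
$E{\left(P \right)} = \frac{566}{105} + \frac{3}{P}$ ($E{\left(P \right)} = 5 - \left(\frac{41}{-105} + \frac{-3 + 2 \cdot 0}{P}\right) = 5 - \left(41 \left(- \frac{1}{105}\right) + \frac{-3 + 0}{P}\right) = 5 - \left(- \frac{41}{105} - \frac{3}{P}\right) = 5 + \left(\frac{41}{105} + \frac{3}{P}\right) = \frac{566}{105} + \frac{3}{P}$)
$\left(T{\left(4,11 \right)} - 101\right)^{2} + E{\left(z \right)} = \left(-7 - 101\right)^{2} + \left(\frac{566}{105} + \frac{3}{28}\right) = \left(-108\right)^{2} + \left(\frac{566}{105} + 3 \cdot \frac{1}{28}\right) = 11664 + \left(\frac{566}{105} + \frac{3}{28}\right) = 11664 + \frac{2309}{420} = \frac{4901189}{420}$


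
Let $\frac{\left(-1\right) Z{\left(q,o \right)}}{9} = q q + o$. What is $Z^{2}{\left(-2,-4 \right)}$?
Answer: $0$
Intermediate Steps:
$Z{\left(q,o \right)} = - 9 o - 9 q^{2}$ ($Z{\left(q,o \right)} = - 9 \left(q q + o\right) = - 9 \left(q^{2} + o\right) = - 9 \left(o + q^{2}\right) = - 9 o - 9 q^{2}$)
$Z^{2}{\left(-2,-4 \right)} = \left(\left(-9\right) \left(-4\right) - 9 \left(-2\right)^{2}\right)^{2} = \left(36 - 36\right)^{2} = 0^{2} = 0$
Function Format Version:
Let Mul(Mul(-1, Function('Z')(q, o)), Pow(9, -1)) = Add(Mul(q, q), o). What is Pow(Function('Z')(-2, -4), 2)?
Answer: 0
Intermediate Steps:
Function('Z')(q, o) = Add(Mul(-9, o), Mul(-9, Pow(q, 2))) (Function('Z')(q, o) = Mul(-9, Add(Mul(q, q), o)) = Mul(-9, Add(Pow(q, 2), o)) = Mul(-9, Add(o, Pow(q, 2))) = Add(Mul(-9, o), Mul(-9, Pow(q, 2))))
Pow(Function('Z')(-2, -4), 2) = Pow(Add(Mul(-9, -4), Mul(-9, Pow(-2, 2))), 2) = Pow(Add(36, Mul(-9, 4)), 2) = Pow(Add(36, -36), 2) = Pow(0, 2) = 0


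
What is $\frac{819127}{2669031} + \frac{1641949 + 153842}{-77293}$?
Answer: $- \frac{56984446570}{2485511001} \approx -22.927$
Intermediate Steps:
$\frac{819127}{2669031} + \frac{1641949 + 153842}{-77293} = 819127 \cdot \frac{1}{2669031} + 1795791 \left(- \frac{1}{77293}\right) = \frac{9869}{32157} - \frac{1795791}{77293} = - \frac{56984446570}{2485511001}$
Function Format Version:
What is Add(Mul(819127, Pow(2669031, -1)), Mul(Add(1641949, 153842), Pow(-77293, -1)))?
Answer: Rational(-56984446570, 2485511001) ≈ -22.927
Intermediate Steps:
Add(Mul(819127, Pow(2669031, -1)), Mul(Add(1641949, 153842), Pow(-77293, -1))) = Add(Mul(819127, Rational(1, 2669031)), Mul(1795791, Rational(-1, 77293))) = Add(Rational(9869, 32157), Rational(-1795791, 77293)) = Rational(-56984446570, 2485511001)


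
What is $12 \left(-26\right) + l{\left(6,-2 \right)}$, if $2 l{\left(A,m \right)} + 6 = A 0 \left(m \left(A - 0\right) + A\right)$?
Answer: $-315$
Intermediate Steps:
$l{\left(A,m \right)} = -3$ ($l{\left(A,m \right)} = -3 + \frac{A 0 \left(m \left(A - 0\right) + A\right)}{2} = -3 + \frac{0 \left(m \left(A + 0\right) + A\right)}{2} = -3 + \frac{0 \left(m A + A\right)}{2} = -3 + \frac{0 \left(A m + A\right)}{2} = -3 + \frac{0 \left(A + A m\right)}{2} = -3 + \frac{1}{2} \cdot 0 = -3 + 0 = -3$)
$12 \left(-26\right) + l{\left(6,-2 \right)} = 12 \left(-26\right) - 3 = -312 - 3 = -315$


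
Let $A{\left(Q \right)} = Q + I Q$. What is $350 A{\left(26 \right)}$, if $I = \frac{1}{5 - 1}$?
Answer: $11375$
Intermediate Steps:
$I = \frac{1}{4} \approx 0.25$
$A{\left(Q \right)} = \frac{5 Q}{4}$ ($A{\left(Q \right)} = Q + \frac{Q}{4} = \frac{5 Q}{4}$)
$350 A{\left(26 \right)} = 350 \cdot \frac{5}{4} \cdot 26 = 350 \cdot \frac{65}{2} = 11375$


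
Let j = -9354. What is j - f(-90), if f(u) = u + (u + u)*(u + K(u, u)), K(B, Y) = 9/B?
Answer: -25482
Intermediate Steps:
f(u) = u + 2*u*(u + 9/u) (f(u) = u + (u + u)*(u + 9/u) = u + (2*u)*(u + 9/u) = u + 2*u*(u + 9/u))
j - f(-90) = -9354 - (18 - 90*(1 + 2*(-90))) = -9354 - (18 - 90*(1 - 180)) = -9354 - (18 - 90*(-179)) = -9354 - (18 + 16110) = -9354 - 1*16128 = -9354 - 16128 = -25482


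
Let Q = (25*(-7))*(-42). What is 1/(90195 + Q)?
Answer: 1/97545 ≈ 1.0252e-5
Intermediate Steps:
Q = 7350 (Q = -175*(-42) = 7350)
1/(90195 + Q) = 1/(90195 + 7350) = 1/97545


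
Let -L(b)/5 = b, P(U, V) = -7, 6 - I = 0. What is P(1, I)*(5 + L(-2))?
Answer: -105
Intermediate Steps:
I = 6 (I = 6 - 1*0 = 6 + 0 = 6)
L(b) = -5*b
P(1, I)*(5 + L(-2)) = -7*(5 - 5*(-2)) = -7*(5 + 10) = -7*15 = -105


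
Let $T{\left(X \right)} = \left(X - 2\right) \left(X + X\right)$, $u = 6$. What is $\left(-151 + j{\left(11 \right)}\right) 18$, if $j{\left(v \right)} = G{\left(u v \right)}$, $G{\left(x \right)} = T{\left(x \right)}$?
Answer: $149346$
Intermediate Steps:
$T{\left(X \right)} = 2 X \left(-2 + X\right)$ ($T{\left(X \right)} = \left(-2 + X\right) 2 X = 2 X \left(-2 + X\right)$)
$G{\left(x \right)} = 2 x \left(-2 + x\right)$
$j{\left(v \right)} = 12 v \left(-2 + 6 v\right)$ ($j{\left(v \right)} = 2 \cdot 6 v \left(-2 + 6 v\right) = 12 v \left(-2 + 6 v\right)$)
$\left(-151 + j{\left(11 \right)}\right) 18 = \left(-151 + 24 \cdot 11 \left(-1 + 3 \cdot 11\right)\right) 18 = \left(-151 + 24 \cdot 11 \left(-1 + 33\right)\right) 18 = \left(-151 + 24 \cdot 11 \cdot 32\right) 18 = \left(-151 + 8448\right) 18 = 8297 \cdot 18 = 149346$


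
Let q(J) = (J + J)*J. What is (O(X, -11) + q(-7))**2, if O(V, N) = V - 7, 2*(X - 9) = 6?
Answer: 10609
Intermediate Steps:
X = 12 (X = 9 + (1/2)*6 = 9 + 3 = 12)
O(V, N) = -7 + V
q(J) = 2*J**2 (q(J) = (2*J)*J = 2*J**2)
(O(X, -11) + q(-7))**2 = ((-7 + 12) + 2*(-7)**2)**2 = (5 + 2*49)**2 = (5 + 98)**2 = 103**2 = 10609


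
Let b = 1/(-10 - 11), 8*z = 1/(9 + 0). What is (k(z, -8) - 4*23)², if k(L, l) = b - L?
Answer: 2152867201/254016 ≈ 8475.3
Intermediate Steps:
z = 1/72 (z = 1/(8*(9 + 0)) = (⅛)/9 = (⅛)*(⅑) = 1/72 ≈ 0.013889)
b = -1/21 (b = 1/(-21) = -1/21 ≈ -0.047619)
k(L, l) = -1/21 - L
(k(z, -8) - 4*23)² = ((-1/21 - 1*1/72) - 4*23)² = ((-1/21 - 1/72) - 92)² = (-31/504 - 92)² = (-46399/504)² = 2152867201/254016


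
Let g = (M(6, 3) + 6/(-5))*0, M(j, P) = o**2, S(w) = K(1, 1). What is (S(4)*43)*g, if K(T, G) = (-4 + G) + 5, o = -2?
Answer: 0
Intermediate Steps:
K(T, G) = 1 + G
S(w) = 2 (S(w) = 1 + 1 = 2)
M(j, P) = 4 (M(j, P) = (-2)**2 = 4)
g = 0 (g = (4 + 6/(-5))*0 = (4 + 6*(-1/5))*0 = (4 - 6/5)*0 = (14/5)*0 = 0)
(S(4)*43)*g = (2*43)*0 = 86*0 = 0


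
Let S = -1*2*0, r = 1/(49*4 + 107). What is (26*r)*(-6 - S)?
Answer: -52/101 ≈ -0.51485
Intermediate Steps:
r = 1/303 (r = 1/(196 + 107) = 1/303 ≈ 0.0033003)
S = 0 (S = -2*0 = 0)
(26*r)*(-6 - S) = (26*(1/303))*(-6 - 1*0) = 26*(-6 + 0)/303 = (26/303)*(-6) = -52/101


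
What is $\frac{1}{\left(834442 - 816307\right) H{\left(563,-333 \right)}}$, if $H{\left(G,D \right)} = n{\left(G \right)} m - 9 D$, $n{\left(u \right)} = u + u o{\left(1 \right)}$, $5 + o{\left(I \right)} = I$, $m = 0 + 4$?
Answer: $- \frac{1}{68169465} \approx -1.4669 \cdot 10^{-8}$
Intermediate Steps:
$m = 4$
$o{\left(I \right)} = -5 + I$
$n{\left(u \right)} = - 3 u$ ($n{\left(u \right)} = u + u \left(-5 + 1\right) = u + u \left(-4\right) = u - 4 u = - 3 u$)
$H{\left(G,D \right)} = - 12 G - 9 D$ ($H{\left(G,D \right)} = - 3 G 4 - 9 D = - 12 G - 9 D$)
$\frac{1}{\left(834442 - 816307\right) H{\left(563,-333 \right)}} = \frac{1}{\left(834442 - 816307\right) \left(\left(-12\right) 563 - -2997\right)} = \frac{1}{18135 \left(-6756 + 2997\right)} = \frac{1}{18135 \left(-3759\right)} = \frac{1}{18135} \left(- \frac{1}{3759}\right) = - \frac{1}{68169465}$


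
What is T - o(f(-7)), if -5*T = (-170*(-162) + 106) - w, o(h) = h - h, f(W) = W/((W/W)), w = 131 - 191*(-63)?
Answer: -15482/5 ≈ -3096.4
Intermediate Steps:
w = 12164 (w = 131 + 12033 = 12164)
f(W) = W (f(W) = W/1 = W*1 = W)
o(h) = 0
T = -15482/5 (T = -((-170*(-162) + 106) - 1*12164)/5 = -((27540 + 106) - 12164)/5 = -(27646 - 12164)/5 = -⅕*15482 = -15482/5 ≈ -3096.4)
T - o(f(-7)) = -15482/5 - 1*0 = -15482/5 + 0 = -15482/5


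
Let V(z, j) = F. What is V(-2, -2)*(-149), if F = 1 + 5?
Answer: -894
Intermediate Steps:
F = 6
V(z, j) = 6
V(-2, -2)*(-149) = 6*(-149) = -894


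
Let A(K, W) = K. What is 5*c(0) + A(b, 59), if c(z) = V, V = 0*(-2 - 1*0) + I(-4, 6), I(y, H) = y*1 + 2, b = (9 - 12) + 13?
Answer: 0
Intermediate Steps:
b = 10 (b = -3 + 13 = 10)
I(y, H) = 2 + y (I(y, H) = y + 2 = 2 + y)
V = -2 (V = 0*(-2 - 1*0) + (2 - 4) = 0*(-2 + 0) - 2 = 0*(-2) - 2 = 0 - 2 = -2)
c(z) = -2
5*c(0) + A(b, 59) = 5*(-2) + 10 = -10 + 10 = 0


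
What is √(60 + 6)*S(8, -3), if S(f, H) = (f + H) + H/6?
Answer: 9*√66/2 ≈ 36.558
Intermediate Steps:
S(f, H) = f + 7*H/6 (S(f, H) = (H + f) + H*(⅙) = (H + f) + H/6 = f + 7*H/6)
√(60 + 6)*S(8, -3) = √(60 + 6)*(8 + (7/6)*(-3)) = √66*(8 - 7/2) = √66*(9/2) = 9*√66/2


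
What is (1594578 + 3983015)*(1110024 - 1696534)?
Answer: -3271314070430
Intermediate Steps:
(1594578 + 3983015)*(1110024 - 1696534) = 5577593*(-586510) = -3271314070430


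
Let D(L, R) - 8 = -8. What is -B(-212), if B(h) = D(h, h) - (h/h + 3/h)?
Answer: 209/212 ≈ 0.98585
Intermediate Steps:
D(L, R) = 0 (D(L, R) = 8 - 8 = 0)
B(h) = -1 - 3/h (B(h) = 0 - (h/h + 3/h) = 0 - (1 + 3/h) = 0 + (-1 - 3/h) = -1 - 3/h)
-B(-212) = -(-3 - 1*(-212))/(-212) = -(-1)*(-3 + 212)/212 = -(-1)*209/212 = -1*(-209/212) = 209/212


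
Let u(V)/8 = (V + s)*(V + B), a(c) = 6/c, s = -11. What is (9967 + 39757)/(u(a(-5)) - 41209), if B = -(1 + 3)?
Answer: -1243100/1017537 ≈ -1.2217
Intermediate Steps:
B = -4 (B = -1*4 = -4)
u(V) = 8*(-11 + V)*(-4 + V) (u(V) = 8*((V - 11)*(V - 4)) = 8*((-11 + V)*(-4 + V)) = 8*(-11 + V)*(-4 + V))
(9967 + 39757)/(u(a(-5)) - 41209) = (9967 + 39757)/((352 - 720/(-5) + 8*(6/(-5))²) - 41209) = 49724/((352 - 720*(-1)/5 + 8*(6*(-⅕))²) - 41209) = 49724/((352 - 120*(-6/5) + 8*(-6/5)²) - 41209) = 49724/((352 + 144 + 8*(36/25)) - 41209) = 49724/((352 + 144 + 288/25) - 41209) = 49724/(12688/25 - 41209) = 49724/(-1017537/25) = 49724*(-25/1017537) = -1243100/1017537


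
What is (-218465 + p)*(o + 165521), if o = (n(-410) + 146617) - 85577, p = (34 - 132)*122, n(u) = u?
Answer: -52109939571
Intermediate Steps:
p = -11956 (p = -98*122 = -11956)
o = 60630 (o = (-410 + 146617) - 85577 = 146207 - 85577 = 60630)
(-218465 + p)*(o + 165521) = (-218465 - 11956)*(60630 + 165521) = -230421*226151 = -52109939571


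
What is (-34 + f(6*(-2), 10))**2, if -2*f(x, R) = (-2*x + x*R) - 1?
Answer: 841/4 ≈ 210.25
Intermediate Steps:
f(x, R) = 1/2 + x - R*x/2 (f(x, R) = -((-2*x + x*R) - 1)/2 = -((-2*x + R*x) - 1)/2 = -(-1 - 2*x + R*x)/2 = 1/2 + x - R*x/2)
(-34 + f(6*(-2), 10))**2 = (-34 + (1/2 + 6*(-2) - 1/2*10*6*(-2)))**2 = (-34 + (1/2 - 12 - 1/2*10*(-12)))**2 = (-34 + (1/2 - 12 + 60))**2 = (-34 + 97/2)**2 = (29/2)**2 = 841/4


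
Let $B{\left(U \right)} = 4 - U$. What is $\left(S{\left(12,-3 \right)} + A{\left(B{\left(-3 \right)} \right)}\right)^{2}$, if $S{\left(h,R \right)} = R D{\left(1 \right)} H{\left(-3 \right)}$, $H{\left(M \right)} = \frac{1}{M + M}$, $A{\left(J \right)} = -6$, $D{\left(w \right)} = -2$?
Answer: $49$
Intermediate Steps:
$H{\left(M \right)} = \frac{1}{2 M}$
$S{\left(h,R \right)} = \frac{R}{3}$ ($S{\left(h,R \right)} = R \left(-2\right) \frac{1}{2 \left(-3\right)} = - 2 R \frac{1}{2} \left(- \frac{1}{3}\right) = - 2 R \left(- \frac{1}{6}\right) = \frac{R}{3}$)
$\left(S{\left(12,-3 \right)} + A{\left(B{\left(-3 \right)} \right)}\right)^{2} = \left(\frac{1}{3} \left(-3\right) - 6\right)^{2} = \left(-1 - 6\right)^{2} = \left(-7\right)^{2} = 49$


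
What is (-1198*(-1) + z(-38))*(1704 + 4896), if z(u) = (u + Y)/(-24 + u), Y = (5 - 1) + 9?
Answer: 245193300/31 ≈ 7.9095e+6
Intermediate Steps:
Y = 13 (Y = 4 + 9 = 13)
z(u) = (13 + u)/(-24 + u) (z(u) = (u + 13)/(-24 + u) = (13 + u)/(-24 + u))
(-1198*(-1) + z(-38))*(1704 + 4896) = (-1198*(-1) + (13 - 38)/(-24 - 38))*(1704 + 4896) = (1198 - 25/(-62))*6600 = (1198 - 1/62*(-25))*6600 = (1198 + 25/62)*6600 = (74301/62)*6600 = 245193300/31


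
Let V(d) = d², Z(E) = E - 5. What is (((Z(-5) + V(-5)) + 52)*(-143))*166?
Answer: -1590446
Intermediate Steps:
Z(E) = -5 + E
(((Z(-5) + V(-5)) + 52)*(-143))*166 = ((((-5 - 5) + (-5)²) + 52)*(-143))*166 = (((-10 + 25) + 52)*(-143))*166 = ((15 + 52)*(-143))*166 = (67*(-143))*166 = -9581*166 = -1590446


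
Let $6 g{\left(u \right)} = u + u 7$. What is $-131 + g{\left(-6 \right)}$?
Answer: $-139$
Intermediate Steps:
$g{\left(u \right)} = \frac{4 u}{3}$ ($g{\left(u \right)} = \frac{u + u 7}{6} = \frac{u + 7 u}{6} = \frac{8 u}{6} = \frac{4 u}{3}$)
$-131 + g{\left(-6 \right)} = -131 + \frac{4}{3} \left(-6\right) = -131 - 8 = -139$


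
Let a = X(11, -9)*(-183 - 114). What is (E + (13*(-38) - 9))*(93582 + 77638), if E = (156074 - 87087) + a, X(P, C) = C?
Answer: 12183501540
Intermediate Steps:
a = 2673 (a = -9*(-183 - 114) = -9*(-297) = 2673)
E = 71660 (E = (156074 - 87087) + 2673 = 68987 + 2673 = 71660)
(E + (13*(-38) - 9))*(93582 + 77638) = (71660 + (13*(-38) - 9))*(93582 + 77638) = (71660 + (-494 - 9))*171220 = (71660 - 503)*171220 = 71157*171220 = 12183501540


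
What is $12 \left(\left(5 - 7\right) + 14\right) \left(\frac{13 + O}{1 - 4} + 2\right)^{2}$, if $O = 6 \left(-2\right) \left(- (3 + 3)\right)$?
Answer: $99856$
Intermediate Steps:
$O = 72$ ($O = - 12 \left(\left(-1\right) 6\right) = \left(-12\right) \left(-6\right) = 72$)
$12 \left(\left(5 - 7\right) + 14\right) \left(\frac{13 + O}{1 - 4} + 2\right)^{2} = 12 \left(\left(5 - 7\right) + 14\right) \left(\frac{13 + 72}{1 - 4} + 2\right)^{2} = 12 \left(-2 + 14\right) \left(\frac{85}{-3} + 2\right)^{2} = 12 \cdot 12 \left(85 \left(- \frac{1}{3}\right) + 2\right)^{2} = 144 \left(- \frac{85}{3} + 2\right)^{2} = 144 \left(- \frac{79}{3}\right)^{2} = 144 \cdot \frac{6241}{9} = 99856$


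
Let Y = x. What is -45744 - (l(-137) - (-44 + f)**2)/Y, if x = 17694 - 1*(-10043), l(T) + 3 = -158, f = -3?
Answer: -1268798958/27737 ≈ -45744.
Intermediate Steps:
l(T) = -161 (l(T) = -3 - 158 = -161)
x = 27737 (x = 17694 + 10043 = 27737)
Y = 27737
-45744 - (l(-137) - (-44 + f)**2)/Y = -45744 - (-161 - (-44 - 3)**2)/27737 = -45744 - (-161 - 1*(-47)**2)/27737 = -45744 - (-161 - 1*2209)/27737 = -45744 - (-161 - 2209)/27737 = -45744 - (-2370)/27737 = -45744 - 1*(-2370/27737) = -45744 + 2370/27737 = -1268798958/27737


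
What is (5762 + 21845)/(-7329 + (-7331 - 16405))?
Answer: -1453/1635 ≈ -0.88869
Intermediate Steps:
(5762 + 21845)/(-7329 + (-7331 - 16405)) = 27607/(-7329 - 23736) = 27607/(-31065) = 27607*(-1/31065) = -1453/1635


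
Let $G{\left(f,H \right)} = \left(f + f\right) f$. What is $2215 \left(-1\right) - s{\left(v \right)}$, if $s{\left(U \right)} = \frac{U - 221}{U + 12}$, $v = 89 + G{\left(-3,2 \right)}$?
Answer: $- \frac{263471}{119} \approx -2214.0$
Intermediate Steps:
$G{\left(f,H \right)} = 2 f^{2}$ ($G{\left(f,H \right)} = 2 f f = 2 f^{2}$)
$v = 107$ ($v = 89 + 2 \left(-3\right)^{2} = 89 + 2 \cdot 9 = 89 + 18 = 107$)
$s{\left(U \right)} = \frac{-221 + U}{12 + U}$
$2215 \left(-1\right) - s{\left(v \right)} = 2215 \left(-1\right) - \frac{-221 + 107}{12 + 107} = -2215 - \frac{1}{119} \left(-114\right) = -2215 - - \frac{114}{119} = -2215 + \frac{114}{119} = - \frac{263471}{119}$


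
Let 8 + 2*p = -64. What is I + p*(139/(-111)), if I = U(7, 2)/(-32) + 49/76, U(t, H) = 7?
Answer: 1023727/22496 ≈ 45.507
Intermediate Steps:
p = -36 (p = -4 + (½)*(-64) = -4 - 32 = -36)
I = 259/608 (I = 7/(-32) + 49/76 = 7*(-1/32) + 49*(1/76) = -7/32 + 49/76 = 259/608 ≈ 0.42599)
I + p*(139/(-111)) = 259/608 - 5004/(-111) = 259/608 - 5004*(-1)/111 = 259/608 - 36*(-139/111) = 259/608 + 1668/37 = 1023727/22496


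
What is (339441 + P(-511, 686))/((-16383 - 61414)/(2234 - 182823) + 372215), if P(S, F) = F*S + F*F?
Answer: 82979020199/67218012432 ≈ 1.2345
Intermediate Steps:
P(S, F) = F² + F*S (P(S, F) = F*S + F² = F² + F*S)
(339441 + P(-511, 686))/((-16383 - 61414)/(2234 - 182823) + 372215) = (339441 + 686*(686 - 511))/((-16383 - 61414)/(2234 - 182823) + 372215) = (339441 + 686*175)/(-77797/(-180589) + 372215) = (339441 + 120050)/(-77797*(-1/180589) + 372215) = 459491/(77797/180589 + 372215) = 459491/(67218012432/180589) = 459491*(180589/67218012432) = 82979020199/67218012432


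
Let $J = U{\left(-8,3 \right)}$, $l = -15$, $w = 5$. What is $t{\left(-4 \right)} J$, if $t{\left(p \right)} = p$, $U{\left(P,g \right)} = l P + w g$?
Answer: $-540$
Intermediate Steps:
$U{\left(P,g \right)} = - 15 P + 5 g$
$J = 135$ ($J = \left(-15\right) \left(-8\right) + 5 \cdot 3 = 120 + 15 = 135$)
$t{\left(-4 \right)} J = \left(-4\right) 135 = -540$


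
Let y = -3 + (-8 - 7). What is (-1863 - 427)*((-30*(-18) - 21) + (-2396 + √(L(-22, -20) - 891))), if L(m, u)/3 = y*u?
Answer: 4298330 - 6870*√21 ≈ 4.2668e+6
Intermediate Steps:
y = -18 (y = -3 - 15 = -18)
L(m, u) = -54*u (L(m, u) = 3*(-18*u) = -54*u)
(-1863 - 427)*((-30*(-18) - 21) + (-2396 + √(L(-22, -20) - 891))) = (-1863 - 427)*((-30*(-18) - 21) + (-2396 + √(-54*(-20) - 891))) = -2290*((540 - 21) + (-2396 + √(1080 - 891))) = -2290*(519 + (-2396 + √189)) = -2290*(519 + (-2396 + 3*√21)) = -2290*(-1877 + 3*√21) = 4298330 - 6870*√21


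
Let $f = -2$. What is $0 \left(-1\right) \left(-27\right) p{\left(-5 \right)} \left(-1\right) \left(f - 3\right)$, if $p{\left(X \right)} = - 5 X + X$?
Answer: $0$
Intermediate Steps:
$p{\left(X \right)} = - 4 X$
$0 \left(-1\right) \left(-27\right) p{\left(-5 \right)} \left(-1\right) \left(f - 3\right) = 0 \left(-1\right) \left(-27\right) \left(-4\right) \left(-5\right) \left(-1\right) \left(-2 - 3\right) = 0 \left(-27\right) 20 \left(-1\right) \left(-2 - 3\right) = 0 \left(\left(-20\right) \left(-5\right)\right) = 0 \cdot 100 = 0$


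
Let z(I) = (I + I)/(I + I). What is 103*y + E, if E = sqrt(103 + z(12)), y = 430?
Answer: 44290 + 2*sqrt(26) ≈ 44300.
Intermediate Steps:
z(I) = 1 (z(I) = (2*I)/((2*I)) = (2*I)*(1/(2*I)) = 1)
E = 2*sqrt(26) (E = sqrt(103 + 1) = sqrt(104) = 2*sqrt(26) ≈ 10.198)
103*y + E = 103*430 + 2*sqrt(26) = 44290 + 2*sqrt(26)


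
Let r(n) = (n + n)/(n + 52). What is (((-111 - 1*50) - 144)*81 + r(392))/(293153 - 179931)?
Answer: -2742059/12567642 ≈ -0.21818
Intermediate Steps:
r(n) = 2*n/(52 + n) (r(n) = (2*n)/(52 + n) = 2*n/(52 + n))
(((-111 - 1*50) - 144)*81 + r(392))/(293153 - 179931) = (((-111 - 1*50) - 144)*81 + 2*392/(52 + 392))/(293153 - 179931) = (((-111 - 50) - 144)*81 + 2*392/444)/113222 = ((-161 - 144)*81 + 2*392*(1/444))*(1/113222) = (-305*81 + 196/111)*(1/113222) = (-24705 + 196/111)*(1/113222) = -2742059/111*1/113222 = -2742059/12567642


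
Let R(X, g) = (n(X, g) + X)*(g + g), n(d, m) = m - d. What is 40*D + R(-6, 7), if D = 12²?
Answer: 5858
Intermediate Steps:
D = 144
R(X, g) = 2*g² (R(X, g) = ((g - X) + X)*(g + g) = g*(2*g) = 2*g²)
40*D + R(-6, 7) = 40*144 + 2*7² = 5760 + 2*49 = 5760 + 98 = 5858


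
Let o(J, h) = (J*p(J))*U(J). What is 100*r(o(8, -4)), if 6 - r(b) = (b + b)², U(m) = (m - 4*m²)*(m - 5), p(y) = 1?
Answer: -14170521000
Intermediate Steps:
U(m) = (-5 + m)*(m - 4*m²) (U(m) = (m - 4*m²)*(-5 + m) = (-5 + m)*(m - 4*m²))
o(J, h) = J²*(-5 - 4*J² + 21*J) (o(J, h) = (J*1)*(J*(-5 - 4*J² + 21*J)) = J*(J*(-5 - 4*J² + 21*J)) = J²*(-5 - 4*J² + 21*J))
r(b) = 6 - 4*b² (r(b) = 6 - (b + b)² = 6 - (2*b)² = 6 - 4*b²)
100*r(o(8, -4)) = 100*(6 - 4*4096*(-5 - 4*8² + 21*8)²) = 100*(6 - 4*4096*(-5 - 4*64 + 168)²) = 100*(6 - 4*4096*(-5 - 256 + 168)²) = 100*(6 - 4*(64*(-93))²) = 100*(6 - 4*(-5952)²) = 100*(6 - 4*35426304) = 100*(6 - 141705216) = 100*(-141705210) = -14170521000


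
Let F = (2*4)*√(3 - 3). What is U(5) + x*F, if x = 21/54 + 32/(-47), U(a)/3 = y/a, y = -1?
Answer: -⅗ ≈ -0.60000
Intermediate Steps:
U(a) = -3/a (U(a) = 3*(-1/a) = -3/a)
F = 0 (F = 8*√0 = 8*0 = 0)
x = -247/846 (x = 21*(1/54) + 32*(-1/47) = 7/18 - 32/47 = -247/846 ≈ -0.29196)
U(5) + x*F = -3/5 - 247/846*0 = -3*⅕ + 0 = -⅗ + 0 = -⅗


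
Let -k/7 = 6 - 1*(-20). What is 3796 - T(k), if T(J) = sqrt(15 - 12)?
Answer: 3796 - sqrt(3) ≈ 3794.3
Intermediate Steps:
k = -182 (k = -7*(6 - 1*(-20)) = -7*(6 + 20) = -7*26 = -182)
T(J) = sqrt(3)
3796 - T(k) = 3796 - sqrt(3)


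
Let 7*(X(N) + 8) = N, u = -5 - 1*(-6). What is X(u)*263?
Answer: -14465/7 ≈ -2066.4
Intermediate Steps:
u = 1 (u = -5 + 6 = 1)
X(N) = -8 + N/7
X(u)*263 = (-8 + (1/7)*1)*263 = (-8 + 1/7)*263 = -55/7*263 = -14465/7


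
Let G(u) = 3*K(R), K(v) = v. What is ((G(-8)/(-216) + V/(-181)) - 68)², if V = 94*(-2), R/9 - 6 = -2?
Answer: 596385241/131044 ≈ 4551.0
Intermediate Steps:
R = 36 (R = 54 + 9*(-2) = 54 - 18 = 36)
G(u) = 108 (G(u) = 3*36 = 108)
V = -188
((G(-8)/(-216) + V/(-181)) - 68)² = ((108/(-216) - 188/(-181)) - 68)² = ((108*(-1/216) - 188*(-1/181)) - 68)² = ((-½ + 188/181) - 68)² = (195/362 - 68)² = (-24421/362)² = 596385241/131044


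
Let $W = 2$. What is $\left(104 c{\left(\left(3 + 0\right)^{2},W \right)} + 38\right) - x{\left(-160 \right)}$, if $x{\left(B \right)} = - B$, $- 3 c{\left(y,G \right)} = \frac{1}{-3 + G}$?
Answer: $- \frac{262}{3} \approx -87.333$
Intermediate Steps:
$c{\left(y,G \right)} = - \frac{1}{3 \left(-3 + G\right)}$
$\left(104 c{\left(\left(3 + 0\right)^{2},W \right)} + 38\right) - x{\left(-160 \right)} = \left(104 \left(- \frac{1}{-9 + 3 \cdot 2}\right) + 38\right) - \left(-1\right) \left(-160\right) = \left(104 \left(- \frac{1}{-9 + 6}\right) + 38\right) - 160 = \left(104 \left(- \frac{1}{-3}\right) + 38\right) - 160 = \left(104 \left(\left(-1\right) \left(- \frac{1}{3}\right)\right) + 38\right) - 160 = \left(104 \cdot \frac{1}{3} + 38\right) - 160 = \left(\frac{104}{3} + 38\right) - 160 = \frac{218}{3} - 160 = - \frac{262}{3}$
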